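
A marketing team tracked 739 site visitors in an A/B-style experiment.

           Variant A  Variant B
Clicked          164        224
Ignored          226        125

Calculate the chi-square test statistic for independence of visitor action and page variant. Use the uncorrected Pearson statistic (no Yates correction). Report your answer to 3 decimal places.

Row totals: 388, 351. Column totals: 390, 349. Grand total N = 739.
Expected counts (row total × column total / N):
  Clicked, Variant A: 388×390/739 = 204.7632
  Clicked, Variant B: 388×349/739 = 183.2368
  Ignored, Variant A: 351×390/739 = 185.2368
  Ignored, Variant B: 351×349/739 = 165.7632
Contributions (O − E)²/E:
  (164 − 204.7632)²/204.7632 = 8.1149
  (224 − 183.2368)²/183.2368 = 9.0683
  (226 − 185.2368)²/185.2368 = 8.9703
  (125 − 165.7632)²/165.7632 = 10.0242
χ² = 8.1149 + 9.0683 + 8.9703 + 10.0242 = 36.178

36.178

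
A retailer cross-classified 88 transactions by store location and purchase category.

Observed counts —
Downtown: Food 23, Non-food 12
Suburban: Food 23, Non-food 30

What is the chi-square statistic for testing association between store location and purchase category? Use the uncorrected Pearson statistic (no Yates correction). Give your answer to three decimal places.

4.209

Row totals: 35, 53. Column totals: 46, 42. Grand total N = 88.
Expected counts (row total × column total / N):
  Downtown, Food: 35×46/88 = 18.2955
  Downtown, Non-food: 35×42/88 = 16.7045
  Suburban, Food: 53×46/88 = 27.7045
  Suburban, Non-food: 53×42/88 = 25.2955
Contributions (O − E)²/E:
  (23 − 18.2955)²/18.2955 = 1.2097
  (12 − 16.7045)²/16.7045 = 1.3249
  (23 − 27.7045)²/27.7045 = 0.7989
  (30 − 25.2955)²/25.2955 = 0.8750
χ² = 1.2097 + 1.3249 + 0.7989 + 0.8750 = 4.209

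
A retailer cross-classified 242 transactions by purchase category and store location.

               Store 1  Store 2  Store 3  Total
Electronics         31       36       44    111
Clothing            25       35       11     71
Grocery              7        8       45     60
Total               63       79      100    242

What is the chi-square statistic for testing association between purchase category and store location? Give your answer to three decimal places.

Grand total N = 242.
Expected counts (row total × column total / N):
  Electronics, Store 1: 111×63/242 = 28.8967
  Electronics, Store 2: 111×79/242 = 36.2355
  Electronics, Store 3: 111×100/242 = 45.8678
  Clothing, Store 1: 71×63/242 = 18.4835
  Clothing, Store 2: 71×79/242 = 23.1777
  Clothing, Store 3: 71×100/242 = 29.3388
  Grocery, Store 1: 60×63/242 = 15.6198
  Grocery, Store 2: 60×79/242 = 19.5868
  Grocery, Store 3: 60×100/242 = 24.7934
Contributions (O − E)²/E:
  (31 − 28.8967)²/28.8967 = 0.1531
  (36 − 36.2355)²/36.2355 = 0.0015
  (44 − 45.8678)²/45.8678 = 0.0761
  (25 − 18.4835)²/18.4835 = 2.2974
  (35 − 23.1777)²/23.1777 = 6.0302
  (11 − 29.3388)²/29.3388 = 11.4630
  (7 − 15.6198)²/15.6198 = 4.7568
  (8 − 19.5868)²/19.5868 = 6.8543
  (45 − 24.7934)²/24.7934 = 16.4684
χ² = 0.1531 + 0.0015 + 0.0761 + 2.2974 + 6.0302 + 11.4630 + 4.7568 + 6.8543 + 16.4684 = 48.101

48.101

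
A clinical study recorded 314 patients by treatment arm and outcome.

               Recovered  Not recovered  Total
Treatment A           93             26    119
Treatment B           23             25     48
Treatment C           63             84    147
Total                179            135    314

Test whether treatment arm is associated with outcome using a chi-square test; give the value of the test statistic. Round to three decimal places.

35.334

Grand total N = 314.
Expected counts (row total × column total / N):
  Treatment A, Recovered: 119×179/314 = 67.83758
  Treatment A, Not recovered: 119×135/314 = 51.16242
  Treatment B, Recovered: 48×179/314 = 27.36306
  Treatment B, Not recovered: 48×135/314 = 20.63694
  Treatment C, Recovered: 147×179/314 = 83.79936
  Treatment C, Not recovered: 147×135/314 = 63.20064
Contributions (O − E)²/E:
  (93 − 67.83758)²/67.83758 = 9.3333
  (26 − 51.16242)²/51.16242 = 12.3752
  (23 − 27.36306)²/27.36306 = 0.6957
  (25 − 20.63694)²/20.63694 = 0.9224
  (63 − 83.79936)²/83.79936 = 5.1625
  (84 − 63.20064)²/63.20064 = 6.8451
χ² = 9.3333 + 12.3752 + 0.6957 + 0.9224 + 5.1625 + 6.8451 = 35.334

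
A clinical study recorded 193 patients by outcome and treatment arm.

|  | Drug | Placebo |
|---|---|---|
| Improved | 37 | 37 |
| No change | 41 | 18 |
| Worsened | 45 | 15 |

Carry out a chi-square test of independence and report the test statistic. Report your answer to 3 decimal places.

Row totals: 74, 59, 60. Column totals: 123, 70. Grand total N = 193.
Expected counts (row total × column total / N):
  Improved, Drug: 74×123/193 = 47.1606
  Improved, Placebo: 74×70/193 = 26.8394
  No change, Drug: 59×123/193 = 37.6010
  No change, Placebo: 59×70/193 = 21.3990
  Worsened, Drug: 60×123/193 = 38.2383
  Worsened, Placebo: 60×70/193 = 21.7617
Contributions (O − E)²/E:
  (37 − 47.1606)²/47.1606 = 2.1891
  (37 − 26.8394)²/26.8394 = 3.8465
  (41 − 37.6010)²/37.6010 = 0.3073
  (18 − 21.3990)²/21.3990 = 0.5399
  (45 − 38.2383)²/38.2383 = 1.1957
  (15 − 21.7617)²/21.7617 = 2.1010
χ² = 2.1891 + 3.8465 + 0.3073 + 0.5399 + 1.1957 + 2.1010 = 10.179

10.179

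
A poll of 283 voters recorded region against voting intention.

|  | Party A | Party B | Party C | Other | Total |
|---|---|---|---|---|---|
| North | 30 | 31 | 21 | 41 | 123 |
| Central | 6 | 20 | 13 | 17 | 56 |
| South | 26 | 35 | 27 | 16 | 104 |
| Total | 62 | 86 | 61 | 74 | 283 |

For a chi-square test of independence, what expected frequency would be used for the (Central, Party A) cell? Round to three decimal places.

Row total (Central) = 56; column total (Party A) = 62; grand total N = 283.
Expected count = (row total × column total) / N = 56 × 62 / 283 = 12.269.

12.269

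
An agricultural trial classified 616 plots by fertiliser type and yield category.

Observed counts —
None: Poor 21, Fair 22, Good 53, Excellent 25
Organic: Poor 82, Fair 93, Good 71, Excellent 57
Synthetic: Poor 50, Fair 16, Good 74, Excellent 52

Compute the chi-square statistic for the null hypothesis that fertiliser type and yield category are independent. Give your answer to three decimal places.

50.241

Row totals: 121, 303, 192. Column totals: 153, 131, 198, 134. Grand total N = 616.
Expected counts (row total × column total / N):
  None, Poor: 121×153/616 = 30.0536
  None, Fair: 121×131/616 = 25.7321
  None, Good: 121×198/616 = 38.8929
  None, Excellent: 121×134/616 = 26.3214
  Organic, Poor: 303×153/616 = 75.2581
  Organic, Fair: 303×131/616 = 64.4367
  Organic, Good: 303×198/616 = 97.3929
  Organic, Excellent: 303×134/616 = 65.9123
  Synthetic, Poor: 192×153/616 = 47.6883
  Synthetic, Fair: 192×131/616 = 40.8312
  Synthetic, Good: 192×198/616 = 61.7143
  Synthetic, Excellent: 192×134/616 = 41.7662
Contributions (O − E)²/E:
  (21 − 30.0536)²/30.0536 = 2.7274
  (22 − 25.7321)²/25.7321 = 0.5413
  (53 − 38.8929)²/38.8929 = 5.1169
  (25 − 26.3214)²/26.3214 = 0.0663
  (82 − 75.2581)²/75.2581 = 0.6040
  (93 − 64.4367)²/64.4367 = 12.6615
  (71 − 97.3929)²/97.3929 = 7.1523
  (57 − 65.9123)²/65.9123 = 1.2051
  (50 − 47.6883)²/47.6883 = 0.1121
  (16 − 40.8312)²/40.8312 = 15.1009
  (74 − 61.7143)²/61.7143 = 2.4458
  (52 − 41.7662)²/41.7662 = 2.5075
χ² = 2.7274 + 0.5413 + 5.1169 + 0.0663 + 0.6040 + 12.6615 + 7.1523 + 1.2051 + 0.1121 + 15.1009 + 2.4458 + 2.5075 = 50.241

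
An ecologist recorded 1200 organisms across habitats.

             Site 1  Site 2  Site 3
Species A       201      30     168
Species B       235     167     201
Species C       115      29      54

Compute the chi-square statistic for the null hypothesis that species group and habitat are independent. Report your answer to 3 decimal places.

Row totals: 399, 603, 198. Column totals: 551, 226, 423. Grand total N = 1200.
Expected counts (row total × column total / N):
  Species A, Site 1: 399×551/1200 = 183.2075
  Species A, Site 2: 399×226/1200 = 75.1450
  Species A, Site 3: 399×423/1200 = 140.6475
  Species B, Site 1: 603×551/1200 = 276.8775
  Species B, Site 2: 603×226/1200 = 113.5650
  Species B, Site 3: 603×423/1200 = 212.5575
  Species C, Site 1: 198×551/1200 = 90.9150
  Species C, Site 2: 198×226/1200 = 37.2900
  Species C, Site 3: 198×423/1200 = 69.7950
Contributions (O − E)²/E:
  (201 − 183.2075)²/183.2075 = 1.7279
  (30 − 75.1450)²/75.1450 = 27.1218
  (168 − 140.6475)²/140.6475 = 5.3194
  (235 − 276.8775)²/276.8775 = 6.3339
  (167 − 113.5650)²/113.5650 = 25.1424
  (201 − 212.5575)²/212.5575 = 0.6284
  (115 − 90.9150)²/90.9150 = 6.3805
  (29 − 37.2900)²/37.2900 = 1.8430
  (54 − 69.7950)²/69.7950 = 3.5745
χ² = 1.7279 + 27.1218 + 5.3194 + 6.3339 + 25.1424 + 0.6284 + 6.3805 + 1.8430 + 3.5745 = 78.072

78.072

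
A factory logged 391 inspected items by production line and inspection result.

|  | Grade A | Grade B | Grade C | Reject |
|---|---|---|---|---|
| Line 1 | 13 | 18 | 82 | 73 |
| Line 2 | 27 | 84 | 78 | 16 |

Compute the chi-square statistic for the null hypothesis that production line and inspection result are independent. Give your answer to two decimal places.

83.49

Row totals: 186, 205. Column totals: 40, 102, 160, 89. Grand total N = 391.
Expected counts (row total × column total / N):
  Line 1, Grade A: 186×40/391 = 19.0281
  Line 1, Grade B: 186×102/391 = 48.5217
  Line 1, Grade C: 186×160/391 = 76.1125
  Line 1, Reject: 186×89/391 = 42.3376
  Line 2, Grade A: 205×40/391 = 20.9719
  Line 2, Grade B: 205×102/391 = 53.4783
  Line 2, Grade C: 205×160/391 = 83.8875
  Line 2, Reject: 205×89/391 = 46.6624
Contributions (O − E)²/E:
  (13 − 19.0281)²/19.0281 = 1.9097
  (18 − 48.5217)²/48.5217 = 19.1991
  (82 − 76.1125)²/76.1125 = 0.4554
  (73 − 42.3376)²/42.3376 = 22.2068
  (27 − 20.9719)²/20.9719 = 1.7327
  (84 − 53.4783)²/53.4783 = 17.4197
  (78 − 83.8875)²/83.8875 = 0.4132
  (16 − 46.6624)²/46.6624 = 20.1486
χ² = 1.9097 + 19.1991 + 0.4554 + 22.2068 + 1.7327 + 17.4197 + 0.4132 + 20.1486 = 83.49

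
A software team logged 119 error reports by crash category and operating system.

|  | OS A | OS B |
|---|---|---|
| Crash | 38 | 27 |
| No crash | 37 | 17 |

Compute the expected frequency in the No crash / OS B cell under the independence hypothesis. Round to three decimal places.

Row total (No crash) = 54; column total (OS B) = 44; grand total N = 119.
Expected count = (row total × column total) / N = 54 × 44 / 119 = 19.966.

19.966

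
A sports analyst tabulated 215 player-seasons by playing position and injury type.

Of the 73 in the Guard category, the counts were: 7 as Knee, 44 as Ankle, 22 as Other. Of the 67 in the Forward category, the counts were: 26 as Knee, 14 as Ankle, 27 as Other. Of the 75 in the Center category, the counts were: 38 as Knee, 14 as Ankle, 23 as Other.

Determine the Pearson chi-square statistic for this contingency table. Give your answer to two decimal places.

Row totals: 73, 67, 75. Column totals: 71, 72, 72. Grand total N = 215.
Expected counts (row total × column total / N):
  Guard, Knee: 73×71/215 = 24.107
  Guard, Ankle: 73×72/215 = 24.447
  Guard, Other: 73×72/215 = 24.447
  Forward, Knee: 67×71/215 = 22.126
  Forward, Ankle: 67×72/215 = 22.437
  Forward, Other: 67×72/215 = 22.437
  Center, Knee: 75×71/215 = 24.767
  Center, Ankle: 75×72/215 = 25.116
  Center, Other: 75×72/215 = 25.116
Contributions (O − E)²/E:
  (7 − 24.107)²/24.107 = 12.1396
  (44 − 24.447)²/24.447 = 15.6387
  (22 − 24.447)²/24.447 = 0.2449
  (26 − 22.126)²/22.126 = 0.6783
  (14 − 22.437)²/22.437 = 3.1726
  (27 − 22.437)²/22.437 = 0.9280
  (38 − 24.767)²/24.767 = 7.0704
  (14 − 25.116)²/25.116 = 4.9198
  (23 − 25.116)²/25.116 = 0.1783
χ² = 12.1396 + 15.6387 + 0.2449 + 0.6783 + 3.1726 + 0.9280 + 7.0704 + 4.9198 + 0.1783 = 44.97

44.97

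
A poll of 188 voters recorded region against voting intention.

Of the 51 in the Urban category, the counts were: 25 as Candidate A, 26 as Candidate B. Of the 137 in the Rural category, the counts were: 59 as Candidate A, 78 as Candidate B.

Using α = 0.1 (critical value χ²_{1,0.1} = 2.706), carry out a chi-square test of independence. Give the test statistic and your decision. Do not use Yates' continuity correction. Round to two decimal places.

Row totals: 51, 137. Column totals: 84, 104. Grand total N = 188.
Expected counts (row total × column total / N):
  Urban, Candidate A: 51×84/188 = 22.787
  Urban, Candidate B: 51×104/188 = 28.213
  Rural, Candidate A: 137×84/188 = 61.213
  Rural, Candidate B: 137×104/188 = 75.787
Contributions (O − E)²/E:
  (25 − 22.787)²/22.787 = 0.2149
  (26 − 28.213)²/28.213 = 0.1736
  (59 − 61.213)²/61.213 = 0.0800
  (78 − 75.787)²/75.787 = 0.0646
χ² = 0.2149 + 0.1736 + 0.0800 + 0.0646 = 0.53
df = (2−1)(2−1) = 1. Since 0.53 < 2.706, fail to reject the null hypothesis of independence at α = 0.1.

0.53; fail to reject H₀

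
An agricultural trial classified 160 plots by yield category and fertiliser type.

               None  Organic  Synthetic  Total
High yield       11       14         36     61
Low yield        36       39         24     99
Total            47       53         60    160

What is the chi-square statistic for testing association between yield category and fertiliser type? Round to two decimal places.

Grand total N = 160.
Expected counts (row total × column total / N):
  High yield, None: 61×47/160 = 17.919
  High yield, Organic: 61×53/160 = 20.206
  High yield, Synthetic: 61×60/160 = 22.875
  Low yield, None: 99×47/160 = 29.081
  Low yield, Organic: 99×53/160 = 32.794
  Low yield, Synthetic: 99×60/160 = 37.125
Contributions (O − E)²/E:
  (11 − 17.919)²/17.919 = 2.6716
  (14 − 20.206)²/20.206 = 1.9061
  (36 − 22.875)²/22.875 = 7.5307
  (36 − 29.081)²/29.081 = 1.6462
  (39 − 32.794)²/32.794 = 1.1744
  (24 − 37.125)²/37.125 = 4.6402
χ² = 2.6716 + 1.9061 + 7.5307 + 1.6462 + 1.1744 + 4.6402 = 19.57

19.57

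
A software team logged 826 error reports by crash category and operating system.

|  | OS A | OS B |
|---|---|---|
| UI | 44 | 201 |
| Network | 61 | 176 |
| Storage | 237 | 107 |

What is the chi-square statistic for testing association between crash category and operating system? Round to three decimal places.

Row totals: 245, 237, 344. Column totals: 342, 484. Grand total N = 826.
Expected counts (row total × column total / N):
  UI, OS A: 245×342/826 = 101.4407
  UI, OS B: 245×484/826 = 143.5593
  Network, OS A: 237×342/826 = 98.1283
  Network, OS B: 237×484/826 = 138.8717
  Storage, OS A: 344×342/826 = 142.4310
  Storage, OS B: 344×484/826 = 201.5690
Contributions (O − E)²/E:
  (44 − 101.4407)²/101.4407 = 32.5257
  (201 − 143.5593)²/143.5593 = 22.9831
  (61 − 98.1283)²/98.1283 = 14.0480
  (176 − 138.8717)²/138.8717 = 9.9265
  (237 − 142.4310)²/142.4310 = 62.7904
  (107 − 201.5690)²/201.5690 = 44.3684
χ² = 32.5257 + 22.9831 + 14.0480 + 9.9265 + 62.7904 + 44.3684 = 186.642

186.642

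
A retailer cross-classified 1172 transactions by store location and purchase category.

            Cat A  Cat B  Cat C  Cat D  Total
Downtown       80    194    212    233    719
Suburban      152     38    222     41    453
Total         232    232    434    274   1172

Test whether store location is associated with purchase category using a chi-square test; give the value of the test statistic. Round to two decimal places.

Grand total N = 1172.
Expected counts (row total × column total / N):
  Downtown, Cat A: 719×232/1172 = 142.32765
  Downtown, Cat B: 719×232/1172 = 142.32765
  Downtown, Cat C: 719×434/1172 = 266.25085
  Downtown, Cat D: 719×274/1172 = 168.09386
  Suburban, Cat A: 453×232/1172 = 89.67235
  Suburban, Cat B: 453×232/1172 = 89.67235
  Suburban, Cat C: 453×434/1172 = 167.74915
  Suburban, Cat D: 453×274/1172 = 105.90614
Contributions (O − E)²/E:
  (80 − 142.32765)²/142.32765 = 27.2943
  (194 − 142.32765)²/142.32765 = 18.7598
  (212 − 266.25085)²/266.25085 = 11.0541
  (233 − 168.09386)²/168.09386 = 25.0622
  (152 − 89.67235)²/89.67235 = 43.3214
  (38 − 89.67235)²/89.67235 = 29.7754
  (222 − 167.74915)²/167.74915 = 17.5450
  (41 − 105.90614)²/105.90614 = 39.7787
χ² = 27.2943 + 18.7598 + 11.0541 + 25.0622 + 43.3214 + 29.7754 + 17.5450 + 39.7787 = 212.59

212.59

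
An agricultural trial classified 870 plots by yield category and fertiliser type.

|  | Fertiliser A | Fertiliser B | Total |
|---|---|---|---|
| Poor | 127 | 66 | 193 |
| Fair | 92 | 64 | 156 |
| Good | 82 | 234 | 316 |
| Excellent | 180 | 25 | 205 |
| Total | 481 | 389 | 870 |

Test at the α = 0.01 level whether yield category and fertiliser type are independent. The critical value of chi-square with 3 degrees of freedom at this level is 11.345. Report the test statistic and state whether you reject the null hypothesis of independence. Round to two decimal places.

Grand total N = 870.
Expected counts (row total × column total / N):
  Poor, Fertiliser A: 193×481/870 = 106.705
  Poor, Fertiliser B: 193×389/870 = 86.295
  Fair, Fertiliser A: 156×481/870 = 86.248
  Fair, Fertiliser B: 156×389/870 = 69.752
  Good, Fertiliser A: 316×481/870 = 174.708
  Good, Fertiliser B: 316×389/870 = 141.292
  Excellent, Fertiliser A: 205×481/870 = 113.339
  Excellent, Fertiliser B: 205×389/870 = 91.661
Contributions (O − E)²/E:
  (127 − 106.705)²/106.705 = 3.8601
  (66 − 86.295)²/86.295 = 4.7730
  (92 − 86.248)²/86.248 = 0.3836
  (64 − 69.752)²/69.752 = 0.4743
  (82 − 174.708)²/174.708 = 49.1951
  (234 − 141.292)²/141.292 = 60.8299
  (180 − 113.339)²/113.339 = 39.2071
  (25 − 91.661)²/91.661 = 48.4796
χ² = 3.8601 + 4.7730 + 0.3836 + 0.4743 + 49.1951 + 60.8299 + 39.2071 + 48.4796 = 207.20
df = (4−1)(2−1) = 3. Since 207.20 > 11.345, reject the null hypothesis of independence at α = 0.01.

207.20; reject H₀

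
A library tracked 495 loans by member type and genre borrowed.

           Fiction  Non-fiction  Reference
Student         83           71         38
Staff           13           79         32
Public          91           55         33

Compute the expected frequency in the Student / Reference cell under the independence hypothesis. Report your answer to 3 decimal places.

39.952

Row total (Student) = 192; column total (Reference) = 103; grand total N = 495.
Expected count = (row total × column total) / N = 192 × 103 / 495 = 39.952.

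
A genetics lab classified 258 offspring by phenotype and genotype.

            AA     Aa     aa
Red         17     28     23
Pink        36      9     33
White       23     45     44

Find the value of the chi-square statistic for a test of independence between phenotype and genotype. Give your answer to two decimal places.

25.99

Row totals: 68, 78, 112. Column totals: 76, 82, 100. Grand total N = 258.
Expected counts (row total × column total / N):
  Red, AA: 68×76/258 = 20.031
  Red, Aa: 68×82/258 = 21.612
  Red, aa: 68×100/258 = 26.357
  Pink, AA: 78×76/258 = 22.977
  Pink, Aa: 78×82/258 = 24.791
  Pink, aa: 78×100/258 = 30.233
  White, AA: 112×76/258 = 32.992
  White, Aa: 112×82/258 = 35.597
  White, aa: 112×100/258 = 43.411
Contributions (O − E)²/E:
  (17 − 20.031)²/20.031 = 0.4586
  (28 − 21.612)²/21.612 = 1.8881
  (23 − 26.357)²/26.357 = 0.4276
  (36 − 22.977)²/22.977 = 7.3812
  (9 − 24.791)²/24.791 = 10.0583
  (33 − 30.233)²/30.233 = 0.2532
  (23 − 32.992)²/32.992 = 3.0262
  (45 − 35.597)²/35.597 = 2.4838
  (44 − 43.411)²/43.411 = 0.0080
χ² = 0.4586 + 1.8881 + 0.4276 + 7.3812 + 10.0583 + 0.2532 + 3.0262 + 2.4838 + 0.0080 = 25.99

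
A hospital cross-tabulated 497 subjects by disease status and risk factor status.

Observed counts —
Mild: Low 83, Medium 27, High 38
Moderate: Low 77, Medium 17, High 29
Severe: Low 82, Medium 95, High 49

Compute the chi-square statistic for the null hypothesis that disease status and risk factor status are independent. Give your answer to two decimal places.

44.11

Row totals: 148, 123, 226. Column totals: 242, 139, 116. Grand total N = 497.
Expected counts (row total × column total / N):
  Mild, Low: 148×242/497 = 72.064
  Mild, Medium: 148×139/497 = 41.392
  Mild, High: 148×116/497 = 34.543
  Moderate, Low: 123×242/497 = 59.891
  Moderate, Medium: 123×139/497 = 34.400
  Moderate, High: 123×116/497 = 28.708
  Severe, Low: 226×242/497 = 110.044
  Severe, Medium: 226×139/497 = 63.207
  Severe, High: 226×116/497 = 52.748
Contributions (O − E)²/E:
  (83 − 72.064)²/72.064 = 1.6596
  (27 − 41.392)²/41.392 = 5.0041
  (38 − 34.543)²/34.543 = 0.3460
  (77 − 59.891)²/59.891 = 4.8875
  (17 − 34.400)²/34.400 = 8.8012
  (29 − 28.708)²/28.708 = 0.0030
  (82 − 110.044)²/110.044 = 7.1468
  (95 − 63.207)²/63.207 = 15.9918
  (49 − 52.748)²/52.748 = 0.2663
χ² = 1.6596 + 5.0041 + 0.3460 + 4.8875 + 8.8012 + 0.0030 + 7.1468 + 15.9918 + 0.2663 = 44.11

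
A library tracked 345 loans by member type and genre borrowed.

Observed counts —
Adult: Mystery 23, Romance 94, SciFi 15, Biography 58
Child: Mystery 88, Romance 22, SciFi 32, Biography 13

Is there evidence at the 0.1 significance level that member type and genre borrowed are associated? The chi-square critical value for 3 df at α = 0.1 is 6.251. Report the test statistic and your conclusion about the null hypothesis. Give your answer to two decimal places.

Row totals: 190, 155. Column totals: 111, 116, 47, 71. Grand total N = 345.
Expected counts (row total × column total / N):
  Adult, Mystery: 190×111/345 = 61.130
  Adult, Romance: 190×116/345 = 63.884
  Adult, SciFi: 190×47/345 = 25.884
  Adult, Biography: 190×71/345 = 39.101
  Child, Mystery: 155×111/345 = 49.870
  Child, Romance: 155×116/345 = 52.116
  Child, SciFi: 155×47/345 = 21.116
  Child, Biography: 155×71/345 = 31.899
Contributions (O − E)²/E:
  (23 − 61.130)²/61.130 = 23.7837
  (94 − 63.884)²/63.884 = 14.1972
  (15 − 25.884)²/25.884 = 4.5766
  (58 − 39.101)²/39.101 = 9.1346
  (88 − 49.870)²/49.870 = 29.1537
  (22 − 52.116)²/52.116 = 17.4030
  (32 − 21.116)²/21.116 = 5.6100
  (13 − 31.899)²/31.899 = 11.1970
χ² = 23.7837 + 14.1972 + 4.5766 + 9.1346 + 29.1537 + 17.4030 + 5.6100 + 11.1970 = 115.06
df = (2−1)(4−1) = 3. Since 115.06 > 6.251, reject the null hypothesis of independence at α = 0.1.

115.06; reject H₀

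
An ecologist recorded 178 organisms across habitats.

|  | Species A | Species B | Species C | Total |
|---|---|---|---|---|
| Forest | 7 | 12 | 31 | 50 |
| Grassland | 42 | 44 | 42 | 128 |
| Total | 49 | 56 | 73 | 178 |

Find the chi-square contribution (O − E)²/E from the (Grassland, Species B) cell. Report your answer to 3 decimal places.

Row total (Grassland) = 128; column total (Species B) = 56; N = 178.
Expected count E = 128 × 56 / 178 = 40.2697.
Contribution = (O − E)²/E = (44 − 40.2697)² / 40.2697 = 0.346.

0.346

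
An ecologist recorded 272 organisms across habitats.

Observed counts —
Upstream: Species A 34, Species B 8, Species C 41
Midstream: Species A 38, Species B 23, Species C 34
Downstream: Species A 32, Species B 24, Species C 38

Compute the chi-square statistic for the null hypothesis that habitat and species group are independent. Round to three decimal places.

9.345

Row totals: 83, 95, 94. Column totals: 104, 55, 113. Grand total N = 272.
Expected counts (row total × column total / N):
  Upstream, Species A: 83×104/272 = 31.7353
  Upstream, Species B: 83×55/272 = 16.7831
  Upstream, Species C: 83×113/272 = 34.4816
  Midstream, Species A: 95×104/272 = 36.3235
  Midstream, Species B: 95×55/272 = 19.2096
  Midstream, Species C: 95×113/272 = 39.4669
  Downstream, Species A: 94×104/272 = 35.9412
  Downstream, Species B: 94×55/272 = 19.0074
  Downstream, Species C: 94×113/272 = 39.0515
Contributions (O − E)²/E:
  (34 − 31.7353)²/31.7353 = 0.1616
  (8 − 16.7831)²/16.7831 = 4.5965
  (41 − 34.4816)²/34.4816 = 1.2322
  (38 − 36.3235)²/36.3235 = 0.0774
  (23 − 19.2096)²/19.2096 = 0.7479
  (34 − 39.4669)²/39.4669 = 0.7573
  (32 − 35.9412)²/35.9412 = 0.4322
  (24 − 19.0074)²/19.0074 = 1.3114
  (38 − 39.0515)²/39.0515 = 0.0283
χ² = 0.1616 + 4.5965 + 1.2322 + 0.0774 + 0.7479 + 0.7573 + 0.4322 + 1.3114 + 0.0283 = 9.345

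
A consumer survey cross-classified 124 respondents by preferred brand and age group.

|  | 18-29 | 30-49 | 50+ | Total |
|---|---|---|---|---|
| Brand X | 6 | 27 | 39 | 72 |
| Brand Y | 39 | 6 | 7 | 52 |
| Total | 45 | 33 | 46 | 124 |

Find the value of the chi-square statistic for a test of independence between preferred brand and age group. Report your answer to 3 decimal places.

Grand total N = 124.
Expected counts (row total × column total / N):
  Brand X, 18-29: 72×45/124 = 26.1290
  Brand X, 30-49: 72×33/124 = 19.1613
  Brand X, 50+: 72×46/124 = 26.7097
  Brand Y, 18-29: 52×45/124 = 18.8710
  Brand Y, 30-49: 52×33/124 = 13.8387
  Brand Y, 50+: 52×46/124 = 19.2903
Contributions (O − E)²/E:
  (6 − 26.1290)²/26.1290 = 15.5068
  (27 − 19.1613)²/19.1613 = 3.2067
  (39 − 26.7097)²/26.7097 = 5.6553
  (39 − 18.8710)²/18.8710 = 21.4709
  (6 − 13.8387)²/13.8387 = 4.4401
  (7 − 19.2903)²/19.2903 = 7.8304
χ² = 15.5068 + 3.2067 + 5.6553 + 21.4709 + 4.4401 + 7.8304 = 58.110

58.110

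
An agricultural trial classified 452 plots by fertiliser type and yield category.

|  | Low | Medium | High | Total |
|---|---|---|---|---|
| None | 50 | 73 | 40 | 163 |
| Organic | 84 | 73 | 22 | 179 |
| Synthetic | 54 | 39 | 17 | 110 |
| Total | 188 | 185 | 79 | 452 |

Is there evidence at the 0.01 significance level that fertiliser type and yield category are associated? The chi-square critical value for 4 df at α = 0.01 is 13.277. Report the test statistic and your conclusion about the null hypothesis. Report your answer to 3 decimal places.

Grand total N = 452.
Expected counts (row total × column total / N):
  None, Low: 163×188/452 = 67.7965
  None, Medium: 163×185/452 = 66.7146
  None, High: 163×79/452 = 28.4889
  Organic, Low: 179×188/452 = 74.4513
  Organic, Medium: 179×185/452 = 73.2633
  Organic, High: 179×79/452 = 31.2854
  Synthetic, Low: 110×188/452 = 45.7522
  Synthetic, Medium: 110×185/452 = 45.0221
  Synthetic, High: 110×79/452 = 19.2257
Contributions (O − E)²/E:
  (50 − 67.7965)²/67.7965 = 4.6716
  (73 − 66.7146)²/66.7146 = 0.5922
  (40 − 28.4889)²/28.4889 = 4.6511
  (84 − 74.4513)²/74.4513 = 1.2247
  (73 − 73.2633)²/73.2633 = 0.0009
  (22 − 31.2854)²/31.2854 = 2.7559
  (54 − 45.7522)²/45.7522 = 1.4868
  (39 − 45.0221)²/45.0221 = 0.8055
  (17 − 19.2257)²/19.2257 = 0.2577
χ² = 4.6716 + 0.5922 + 4.6511 + 1.2247 + 0.0009 + 2.7559 + 1.4868 + 0.8055 + 0.2577 = 16.446
df = (3−1)(3−1) = 4. Since 16.446 > 13.277, reject the null hypothesis of independence at α = 0.01.

16.446; reject H₀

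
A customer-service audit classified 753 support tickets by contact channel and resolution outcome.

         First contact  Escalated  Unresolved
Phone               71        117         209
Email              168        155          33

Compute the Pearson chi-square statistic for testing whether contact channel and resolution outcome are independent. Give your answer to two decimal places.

170.95

Row totals: 397, 356. Column totals: 239, 272, 242. Grand total N = 753.
Expected counts (row total × column total / N):
  Phone, First contact: 397×239/753 = 126.007
  Phone, Escalated: 397×272/753 = 143.405
  Phone, Unresolved: 397×242/753 = 127.588
  Email, First contact: 356×239/753 = 112.993
  Email, Escalated: 356×272/753 = 128.595
  Email, Unresolved: 356×242/753 = 114.412
Contributions (O − E)²/E:
  (71 − 126.007)²/126.007 = 24.0127
  (117 − 143.405)²/143.405 = 4.8619
  (209 − 127.588)²/127.588 = 51.9478
  (168 − 112.993)²/112.993 = 26.7784
  (155 − 128.595)²/128.595 = 5.4219
  (33 − 114.412)²/114.412 = 57.9302
χ² = 24.0127 + 4.8619 + 51.9478 + 26.7784 + 5.4219 + 57.9302 = 170.95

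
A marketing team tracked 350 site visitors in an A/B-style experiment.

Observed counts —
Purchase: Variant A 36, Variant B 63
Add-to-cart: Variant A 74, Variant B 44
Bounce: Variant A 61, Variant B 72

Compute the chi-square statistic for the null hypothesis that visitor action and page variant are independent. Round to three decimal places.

Row totals: 99, 118, 133. Column totals: 171, 179. Grand total N = 350.
Expected counts (row total × column total / N):
  Purchase, Variant A: 99×171/350 = 48.3686
  Purchase, Variant B: 99×179/350 = 50.6314
  Add-to-cart, Variant A: 118×171/350 = 57.6514
  Add-to-cart, Variant B: 118×179/350 = 60.3486
  Bounce, Variant A: 133×171/350 = 64.9800
  Bounce, Variant B: 133×179/350 = 68.0200
Contributions (O − E)²/E:
  (36 − 48.3686)²/48.3686 = 3.1628
  (63 − 50.6314)²/50.6314 = 3.0215
  (74 − 57.6514)²/57.6514 = 4.6361
  (44 − 60.3486)²/60.3486 = 4.4289
  (61 − 64.9800)²/64.9800 = 0.2438
  (72 − 68.0200)²/68.0200 = 0.2329
χ² = 3.1628 + 3.0215 + 4.6361 + 4.4289 + 0.2438 + 0.2329 = 15.726

15.726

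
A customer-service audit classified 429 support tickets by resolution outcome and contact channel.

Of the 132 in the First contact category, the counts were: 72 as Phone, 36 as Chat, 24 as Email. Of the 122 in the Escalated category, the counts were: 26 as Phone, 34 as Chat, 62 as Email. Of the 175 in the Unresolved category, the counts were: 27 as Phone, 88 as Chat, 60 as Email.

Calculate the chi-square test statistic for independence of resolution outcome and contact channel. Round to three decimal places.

77.485

Row totals: 132, 122, 175. Column totals: 125, 158, 146. Grand total N = 429.
Expected counts (row total × column total / N):
  First contact, Phone: 132×125/429 = 38.4615
  First contact, Chat: 132×158/429 = 48.6154
  First contact, Email: 132×146/429 = 44.9231
  Escalated, Phone: 122×125/429 = 35.5478
  Escalated, Chat: 122×158/429 = 44.9324
  Escalated, Email: 122×146/429 = 41.5198
  Unresolved, Phone: 175×125/429 = 50.9907
  Unresolved, Chat: 175×158/429 = 64.4522
  Unresolved, Email: 175×146/429 = 59.5571
Contributions (O − E)²/E:
  (72 − 38.4615)²/38.4615 = 29.2456
  (36 − 48.6154)²/48.6154 = 3.2736
  (24 − 44.9231)²/44.9231 = 9.7450
  (26 − 35.5478)²/35.5478 = 2.5644
  (34 − 44.9324)²/44.9324 = 2.6599
  (62 − 41.5198)²/41.5198 = 10.1021
  (27 − 50.9907)²/50.9907 = 11.2874
  (88 − 64.4522)²/64.4522 = 8.6033
  (60 − 59.5571)²/59.5571 = 0.0033
χ² = 29.2456 + 3.2736 + 9.7450 + 2.5644 + 2.6599 + 10.1021 + 11.2874 + 8.6033 + 0.0033 = 77.485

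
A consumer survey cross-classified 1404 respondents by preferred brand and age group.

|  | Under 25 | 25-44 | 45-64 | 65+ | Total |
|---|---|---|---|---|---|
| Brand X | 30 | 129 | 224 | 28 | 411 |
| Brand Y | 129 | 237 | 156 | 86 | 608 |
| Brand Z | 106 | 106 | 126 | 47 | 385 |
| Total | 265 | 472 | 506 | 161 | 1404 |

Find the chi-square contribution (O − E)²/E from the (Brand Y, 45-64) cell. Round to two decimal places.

18.18

Row total (Brand Y) = 608; column total (45-64) = 506; N = 1404.
Expected count E = 608 × 506 / 1404 = 219.1225.
Contribution = (O − E)²/E = (156 − 219.1225)² / 219.1225 = 18.18.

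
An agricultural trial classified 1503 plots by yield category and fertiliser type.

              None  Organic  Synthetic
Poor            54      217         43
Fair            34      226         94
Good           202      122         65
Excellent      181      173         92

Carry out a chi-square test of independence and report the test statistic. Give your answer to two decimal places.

230.28

Row totals: 314, 354, 389, 446. Column totals: 471, 738, 294. Grand total N = 1503.
Expected counts (row total × column total / N):
  Poor, None: 314×471/1503 = 98.399
  Poor, Organic: 314×738/1503 = 154.180
  Poor, Synthetic: 314×294/1503 = 61.421
  Fair, None: 354×471/1503 = 110.934
  Fair, Organic: 354×738/1503 = 173.820
  Fair, Synthetic: 354×294/1503 = 69.246
  Good, None: 389×471/1503 = 121.902
  Good, Organic: 389×738/1503 = 191.006
  Good, Synthetic: 389×294/1503 = 76.092
  Excellent, None: 446×471/1503 = 139.764
  Excellent, Organic: 446×738/1503 = 218.994
  Excellent, Synthetic: 446×294/1503 = 87.242
Contributions (O − E)²/E:
  (54 − 98.399)²/98.399 = 20.0334
  (217 − 154.180)²/154.180 = 25.5957
  (43 − 61.421)²/61.421 = 5.5247
  (34 − 110.934)²/110.934 = 53.3546
  (226 − 173.820)²/173.820 = 15.6642
  (94 − 69.246)²/69.246 = 8.8490
  (202 − 121.902)²/121.902 = 52.6299
  (122 − 191.006)²/191.006 = 24.9303
  (65 − 76.092)²/76.092 = 1.6169
  (181 − 139.764)²/139.764 = 12.1663
  (173 − 218.994)²/218.994 = 9.6598
  (92 − 87.242)²/87.242 = 0.2595
χ² = 20.0334 + 25.5957 + 5.5247 + 53.3546 + 15.6642 + 8.8490 + 52.6299 + 24.9303 + 1.6169 + 12.1663 + 9.6598 + 0.2595 = 230.28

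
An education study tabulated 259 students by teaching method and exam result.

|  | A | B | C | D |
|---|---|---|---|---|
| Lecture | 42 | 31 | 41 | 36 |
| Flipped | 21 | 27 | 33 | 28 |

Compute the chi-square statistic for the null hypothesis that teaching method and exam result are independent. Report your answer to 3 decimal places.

Row totals: 150, 109. Column totals: 63, 58, 74, 64. Grand total N = 259.
Expected counts (row total × column total / N):
  Lecture, A: 150×63/259 = 36.48649
  Lecture, B: 150×58/259 = 33.59073
  Lecture, C: 150×74/259 = 42.85714
  Lecture, D: 150×64/259 = 37.06564
  Flipped, A: 109×63/259 = 26.51351
  Flipped, B: 109×58/259 = 24.40927
  Flipped, C: 109×74/259 = 31.14286
  Flipped, D: 109×64/259 = 26.93436
Contributions (O − E)²/E:
  (42 − 36.48649)²/36.48649 = 0.8332
  (31 − 33.59073)²/33.59073 = 0.1998
  (41 − 42.85714)²/42.85714 = 0.0805
  (36 − 37.06564)²/37.06564 = 0.0306
  (21 − 26.51351)²/26.51351 = 1.1465
  (27 − 24.40927)²/24.40927 = 0.2750
  (33 − 31.14286)²/31.14286 = 0.1107
  (28 − 26.93436)²/26.93436 = 0.0422
χ² = 0.8332 + 0.1998 + 0.0805 + 0.0306 + 1.1465 + 0.2750 + 0.1107 + 0.0422 = 2.719

2.719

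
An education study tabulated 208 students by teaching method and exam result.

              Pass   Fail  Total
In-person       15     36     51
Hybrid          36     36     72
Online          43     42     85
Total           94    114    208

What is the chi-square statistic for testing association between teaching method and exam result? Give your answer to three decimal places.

Grand total N = 208.
Expected counts (row total × column total / N):
  In-person, Pass: 51×94/208 = 23.0481
  In-person, Fail: 51×114/208 = 27.9519
  Hybrid, Pass: 72×94/208 = 32.5385
  Hybrid, Fail: 72×114/208 = 39.4615
  Online, Pass: 85×94/208 = 38.4135
  Online, Fail: 85×114/208 = 46.5865
Contributions (O − E)²/E:
  (15 − 23.0481)²/23.0481 = 2.8103
  (36 − 27.9519)²/27.9519 = 2.3173
  (36 − 32.5385)²/32.5385 = 0.3682
  (36 − 39.4615)²/39.4615 = 0.3036
  (43 − 38.4135)²/38.4135 = 0.5476
  (42 − 46.5865)²/46.5865 = 0.4515
χ² = 2.8103 + 2.3173 + 0.3682 + 0.3036 + 0.5476 + 0.4515 = 6.799

6.799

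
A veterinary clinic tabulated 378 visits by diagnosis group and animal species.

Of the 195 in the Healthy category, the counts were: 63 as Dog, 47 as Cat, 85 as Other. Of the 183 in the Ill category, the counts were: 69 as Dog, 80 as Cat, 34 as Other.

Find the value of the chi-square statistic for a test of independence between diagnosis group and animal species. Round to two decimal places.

Row totals: 195, 183. Column totals: 132, 127, 119. Grand total N = 378.
Expected counts (row total × column total / N):
  Healthy, Dog: 195×132/378 = 68.095
  Healthy, Cat: 195×127/378 = 65.516
  Healthy, Other: 195×119/378 = 61.389
  Ill, Dog: 183×132/378 = 63.905
  Ill, Cat: 183×127/378 = 61.484
  Ill, Other: 183×119/378 = 57.611
Contributions (O − E)²/E:
  (63 − 68.095)²/68.095 = 0.3812
  (47 − 65.516)²/65.516 = 5.2330
  (85 − 61.389)²/61.389 = 9.0811
  (69 − 63.905)²/63.905 = 0.4062
  (80 − 61.484)²/61.484 = 5.5761
  (34 − 57.611)²/57.611 = 9.6766
χ² = 0.3812 + 5.2330 + 9.0811 + 0.4062 + 5.5761 + 9.6766 = 30.35

30.35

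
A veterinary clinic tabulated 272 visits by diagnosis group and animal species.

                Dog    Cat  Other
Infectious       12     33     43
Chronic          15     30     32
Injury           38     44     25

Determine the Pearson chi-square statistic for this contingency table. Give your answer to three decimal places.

19.924

Row totals: 88, 77, 107. Column totals: 65, 107, 100. Grand total N = 272.
Expected counts (row total × column total / N):
  Infectious, Dog: 88×65/272 = 21.02941
  Infectious, Cat: 88×107/272 = 34.61765
  Infectious, Other: 88×100/272 = 32.35294
  Chronic, Dog: 77×65/272 = 18.40074
  Chronic, Cat: 77×107/272 = 30.29044
  Chronic, Other: 77×100/272 = 28.30882
  Injury, Dog: 107×65/272 = 25.56985
  Injury, Cat: 107×107/272 = 42.09191
  Injury, Other: 107×100/272 = 39.33824
Contributions (O − E)²/E:
  (12 − 21.02941)²/21.02941 = 3.8770
  (33 − 34.61765)²/34.61765 = 0.0756
  (43 − 32.35294)²/32.35294 = 3.5039
  (15 − 18.40074)²/18.40074 = 0.6285
  (30 − 30.29044)²/30.29044 = 0.0028
  (32 − 28.30882)²/28.30882 = 0.4813
  (38 − 25.56985)²/25.56985 = 6.0426
  (44 − 42.09191)²/42.09191 = 0.0865
  (25 − 39.33824)²/39.33824 = 5.2261
χ² = 3.8770 + 0.0756 + 3.5039 + 0.6285 + 0.0028 + 0.4813 + 6.0426 + 0.0865 + 5.2261 = 19.924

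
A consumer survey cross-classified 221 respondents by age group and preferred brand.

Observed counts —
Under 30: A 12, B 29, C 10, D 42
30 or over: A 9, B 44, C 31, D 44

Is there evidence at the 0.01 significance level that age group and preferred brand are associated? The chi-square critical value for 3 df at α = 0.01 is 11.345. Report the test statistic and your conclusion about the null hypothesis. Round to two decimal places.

9.00; fail to reject H₀

Row totals: 93, 128. Column totals: 21, 73, 41, 86. Grand total N = 221.
Expected counts (row total × column total / N):
  Under 30, A: 93×21/221 = 8.837
  Under 30, B: 93×73/221 = 30.719
  Under 30, C: 93×41/221 = 17.253
  Under 30, D: 93×86/221 = 36.190
  30 or over, A: 128×21/221 = 12.163
  30 or over, B: 128×73/221 = 42.281
  30 or over, C: 128×41/221 = 23.747
  30 or over, D: 128×86/221 = 49.810
Contributions (O − E)²/E:
  (12 − 8.837)²/8.837 = 1.1321
  (29 − 30.719)²/30.719 = 0.0962
  (10 − 17.253)²/17.253 = 3.0491
  (42 − 36.190)²/36.190 = 0.9327
  (9 − 12.163)²/12.163 = 0.8225
  (44 − 42.281)²/42.281 = 0.0699
  (31 − 23.747)²/23.747 = 2.2153
  (44 − 49.810)²/49.810 = 0.6777
χ² = 1.1321 + 0.0962 + 3.0491 + 0.9327 + 0.8225 + 0.0699 + 2.2153 + 0.6777 = 9.00
df = (2−1)(4−1) = 3. Since 9.00 < 11.345, fail to reject the null hypothesis of independence at α = 0.01.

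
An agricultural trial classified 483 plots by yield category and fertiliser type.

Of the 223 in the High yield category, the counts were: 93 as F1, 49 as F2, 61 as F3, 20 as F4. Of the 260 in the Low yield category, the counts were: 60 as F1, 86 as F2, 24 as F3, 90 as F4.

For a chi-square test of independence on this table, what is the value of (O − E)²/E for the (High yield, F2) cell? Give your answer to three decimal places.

2.850

Row total (High yield) = 223; column total (F2) = 135; N = 483.
Expected count E = 223 × 135 / 483 = 62.32919.
Contribution = (O − E)²/E = (49 − 62.32919)² / 62.32919 = 2.850.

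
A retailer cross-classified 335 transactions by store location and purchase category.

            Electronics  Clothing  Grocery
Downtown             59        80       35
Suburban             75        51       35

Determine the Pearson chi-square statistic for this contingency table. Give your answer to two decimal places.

Row totals: 174, 161. Column totals: 134, 131, 70. Grand total N = 335.
Expected counts (row total × column total / N):
  Downtown, Electronics: 174×134/335 = 69.600
  Downtown, Clothing: 174×131/335 = 68.042
  Downtown, Grocery: 174×70/335 = 36.358
  Suburban, Electronics: 161×134/335 = 64.400
  Suburban, Clothing: 161×131/335 = 62.958
  Suburban, Grocery: 161×70/335 = 33.642
Contributions (O − E)²/E:
  (59 − 69.600)²/69.600 = 1.6144
  (80 − 68.042)²/68.042 = 2.1016
  (35 − 36.358)²/36.358 = 0.0507
  (75 − 64.400)²/64.400 = 1.7447
  (51 − 62.958)²/62.958 = 2.2713
  (35 − 33.642)²/33.642 = 0.0548
χ² = 1.6144 + 2.1016 + 0.0507 + 1.7447 + 2.2713 + 0.0548 = 7.84

7.84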